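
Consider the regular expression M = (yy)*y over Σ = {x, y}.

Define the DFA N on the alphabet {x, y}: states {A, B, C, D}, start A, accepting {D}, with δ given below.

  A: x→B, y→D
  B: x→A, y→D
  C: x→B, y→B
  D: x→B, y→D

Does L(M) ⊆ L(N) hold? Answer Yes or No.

Yes

Converting the expression M to a DFA (subset construction, then merging equivalent states) gives the minimal DFA with states {m0, m1, m2}, start state m0, accepting states {m2} and transitions m0: x→m1, y→m2; m1: x→m1, y→m1; m2: x→m1, y→m0.
Exploring the product automaton M × N from the start pair (m0, A), following both machines on each input symbol, reaches 6 state pairs: (m0, A), (m1, B), (m2, D), (m1, A), (m1, D), (m0, D).
M accepts in {m2} and N accepts in {D}. The reachable pairs whose M-component is accepting are (m2, D); in each of them the N-component is accepting too, so the product for L(M) \ L(N) (M-component accepting, N-component rejecting) has no reachable accepting pair and the difference is empty.
Hence every string in L(M) is also in L(N).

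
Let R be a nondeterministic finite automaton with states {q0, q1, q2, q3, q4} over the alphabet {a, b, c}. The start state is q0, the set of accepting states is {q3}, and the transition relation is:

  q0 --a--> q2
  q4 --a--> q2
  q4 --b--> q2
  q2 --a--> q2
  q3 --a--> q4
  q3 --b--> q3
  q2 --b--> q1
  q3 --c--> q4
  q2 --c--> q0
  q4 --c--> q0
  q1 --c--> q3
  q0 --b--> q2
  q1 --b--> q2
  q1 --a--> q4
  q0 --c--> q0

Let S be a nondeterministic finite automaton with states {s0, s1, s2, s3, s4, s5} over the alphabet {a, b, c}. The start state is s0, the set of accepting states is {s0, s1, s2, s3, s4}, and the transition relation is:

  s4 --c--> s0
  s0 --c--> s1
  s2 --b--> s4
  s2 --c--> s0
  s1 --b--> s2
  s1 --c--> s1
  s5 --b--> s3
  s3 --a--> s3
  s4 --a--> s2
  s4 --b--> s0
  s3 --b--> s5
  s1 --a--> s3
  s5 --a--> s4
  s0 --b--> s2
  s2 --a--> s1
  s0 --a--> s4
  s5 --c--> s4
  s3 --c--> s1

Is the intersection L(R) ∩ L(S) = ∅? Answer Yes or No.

The string abc is accepted by both R and S.
Hence L(R) ∩ L(S) ≠ ∅.

No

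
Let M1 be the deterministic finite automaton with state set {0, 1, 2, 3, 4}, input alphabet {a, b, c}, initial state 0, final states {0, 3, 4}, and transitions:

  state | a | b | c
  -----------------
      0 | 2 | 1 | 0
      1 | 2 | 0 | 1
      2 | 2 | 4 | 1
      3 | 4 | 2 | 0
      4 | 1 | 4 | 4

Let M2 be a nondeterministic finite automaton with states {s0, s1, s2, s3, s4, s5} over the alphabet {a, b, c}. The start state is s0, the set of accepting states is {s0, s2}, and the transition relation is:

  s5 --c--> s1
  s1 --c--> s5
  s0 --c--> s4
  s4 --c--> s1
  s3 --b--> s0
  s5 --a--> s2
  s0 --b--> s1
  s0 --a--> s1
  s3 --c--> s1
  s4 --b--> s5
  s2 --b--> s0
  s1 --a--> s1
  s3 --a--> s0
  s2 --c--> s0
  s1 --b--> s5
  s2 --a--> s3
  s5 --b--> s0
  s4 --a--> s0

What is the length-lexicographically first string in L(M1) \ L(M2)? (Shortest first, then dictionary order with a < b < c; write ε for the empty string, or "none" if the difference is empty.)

c

The string c is accepted by M1 but not by M2.
No shorter string lies in the difference, and c is the lexicographically first length-1 string in L(M1) \ L(M2).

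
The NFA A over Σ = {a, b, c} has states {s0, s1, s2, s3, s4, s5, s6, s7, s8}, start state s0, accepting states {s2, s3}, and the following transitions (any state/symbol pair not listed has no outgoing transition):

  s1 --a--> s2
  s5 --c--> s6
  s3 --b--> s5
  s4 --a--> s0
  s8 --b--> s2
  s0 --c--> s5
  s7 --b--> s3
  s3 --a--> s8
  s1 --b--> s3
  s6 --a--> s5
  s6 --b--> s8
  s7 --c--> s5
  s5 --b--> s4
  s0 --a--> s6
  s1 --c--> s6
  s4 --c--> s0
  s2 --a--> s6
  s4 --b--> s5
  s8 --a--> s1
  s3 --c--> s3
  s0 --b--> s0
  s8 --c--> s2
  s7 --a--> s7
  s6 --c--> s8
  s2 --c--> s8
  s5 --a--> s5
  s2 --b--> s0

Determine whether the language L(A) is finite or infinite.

infinite

State s0 is reachable from the start and can reach an accepting state, and it lies on the cycle s0 → s0.
Traversing that cycle any number of times yields accepted strings of unbounded length, so the language is infinite.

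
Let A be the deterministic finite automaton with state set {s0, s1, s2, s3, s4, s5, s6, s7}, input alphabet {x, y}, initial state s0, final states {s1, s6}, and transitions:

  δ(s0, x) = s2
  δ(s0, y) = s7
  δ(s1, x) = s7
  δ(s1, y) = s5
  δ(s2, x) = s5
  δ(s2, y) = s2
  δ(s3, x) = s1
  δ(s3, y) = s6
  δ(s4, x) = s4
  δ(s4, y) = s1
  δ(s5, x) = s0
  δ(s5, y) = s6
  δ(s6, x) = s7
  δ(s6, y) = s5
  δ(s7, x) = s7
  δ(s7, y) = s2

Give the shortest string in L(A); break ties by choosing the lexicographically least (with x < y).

xxy

A breadth-first search from s0 reaches an accepting state first via the path s0 → s2 → s5 → s6 on input xxy.
No string of length < 3 is accepted (BFS exhausts all shorter strings without reaching an accepting state), and xxy is the lexicographically least accepting string of length 3.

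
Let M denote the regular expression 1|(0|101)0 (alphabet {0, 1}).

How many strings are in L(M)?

The expression has no Kleene star, so L(M) is finite. Expanding the alternatives gives {1, 00, 1010}.
That is 1 of length 1, 1 of length 2, 1 of length 4: 3 strings in all.

3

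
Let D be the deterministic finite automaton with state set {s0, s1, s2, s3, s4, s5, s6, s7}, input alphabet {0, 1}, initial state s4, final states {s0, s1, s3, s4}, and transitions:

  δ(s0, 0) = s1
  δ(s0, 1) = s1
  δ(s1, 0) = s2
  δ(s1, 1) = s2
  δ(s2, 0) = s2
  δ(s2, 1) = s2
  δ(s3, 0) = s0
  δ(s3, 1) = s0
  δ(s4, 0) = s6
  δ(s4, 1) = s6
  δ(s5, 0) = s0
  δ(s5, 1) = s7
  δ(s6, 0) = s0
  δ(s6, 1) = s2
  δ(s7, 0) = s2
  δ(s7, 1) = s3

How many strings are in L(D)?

7

The useful subgraph on states {s0, s1, s4, s6} is acyclic, so L(D) is finite; the longest accepting path visits 4 useful states, giving maximum string length 3.
Counting accepting paths from s4 by length: 1 of length 0, 2 of length 2, 4 of length 3. Total 7.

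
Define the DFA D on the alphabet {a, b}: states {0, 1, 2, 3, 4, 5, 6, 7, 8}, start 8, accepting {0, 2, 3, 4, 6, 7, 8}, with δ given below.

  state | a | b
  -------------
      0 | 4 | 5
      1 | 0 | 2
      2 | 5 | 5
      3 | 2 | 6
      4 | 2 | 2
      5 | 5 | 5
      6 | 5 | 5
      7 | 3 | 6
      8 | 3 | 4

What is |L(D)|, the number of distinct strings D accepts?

The useful subgraph on states {2, 3, 4, 6, 8} is acyclic, so L(D) is finite; the longest accepting path visits 3 useful states, giving maximum string length 2.
Counting accepting paths from 8 by length: 1 of length 0, 2 of length 1, 4 of length 2. Total 7.

7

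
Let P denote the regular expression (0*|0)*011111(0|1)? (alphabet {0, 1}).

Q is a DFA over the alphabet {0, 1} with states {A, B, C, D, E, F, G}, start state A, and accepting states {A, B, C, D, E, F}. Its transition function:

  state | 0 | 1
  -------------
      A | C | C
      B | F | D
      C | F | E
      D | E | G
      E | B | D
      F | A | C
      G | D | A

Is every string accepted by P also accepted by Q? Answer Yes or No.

Yes

Converting the expression P to a DFA (subset construction, then merging equivalent states) gives the minimal DFA with states {p0, p1, p2, p3, p4, p5, p6, p7, p8}, start state p0, accepting states {p7, p8} and transitions p0: 0→p1, 1→p2; p1: 0→p1, 1→p3; p2: 0→p2, 1→p2; p3: 0→p2, 1→p4; p4: 0→p2, 1→p5; p5: 0→p2, 1→p6; p6: 0→p2, 1→p7; p7: 0→p8, 1→p8; p8: 0→p2, 1→p2.
Exploring the product automaton P × Q from the start pair (p0, A), following both machines on each input symbol, reaches 24 state pairs: (p0, A), (p1, C), (p2, C), (p1, F), (p3, E), (p2, F), (p2, E), (p1, A), (p3, C), (p2, B), (p4, D), (p2, A), (p2, D), (p4, E), (p5, G), (p2, G), (p5, D), (p6, A), (p6, G), (p7, C), (p7, A), (p8, F), (p8, E), (p8, C).
P accepts in {p7, p8} and Q accepts in {A, B, C, D, E, F}. The reachable pairs whose P-component is accepting are (p7, C), (p7, A), (p8, F), (p8, E), (p8, C); in each of them the Q-component is accepting too, so the product for L(P) \ L(Q) (P-component accepting, Q-component rejecting) has no reachable accepting pair and the difference is empty.
Hence every string in L(P) is also in L(Q).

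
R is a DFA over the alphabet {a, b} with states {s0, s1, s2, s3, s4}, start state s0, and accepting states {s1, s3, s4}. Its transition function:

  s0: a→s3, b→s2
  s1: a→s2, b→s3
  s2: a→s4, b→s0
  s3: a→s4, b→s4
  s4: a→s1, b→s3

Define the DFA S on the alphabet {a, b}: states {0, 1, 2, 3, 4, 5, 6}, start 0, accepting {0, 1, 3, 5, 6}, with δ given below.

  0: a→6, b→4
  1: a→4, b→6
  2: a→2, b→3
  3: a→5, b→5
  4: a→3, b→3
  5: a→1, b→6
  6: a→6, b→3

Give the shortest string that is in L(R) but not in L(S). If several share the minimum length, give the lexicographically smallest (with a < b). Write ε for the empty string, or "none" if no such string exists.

abaaa

The string abaaa is accepted by R but not by S.
No shorter string lies in the difference, and abaaa is the lexicographically first length-5 string in L(R) \ L(S).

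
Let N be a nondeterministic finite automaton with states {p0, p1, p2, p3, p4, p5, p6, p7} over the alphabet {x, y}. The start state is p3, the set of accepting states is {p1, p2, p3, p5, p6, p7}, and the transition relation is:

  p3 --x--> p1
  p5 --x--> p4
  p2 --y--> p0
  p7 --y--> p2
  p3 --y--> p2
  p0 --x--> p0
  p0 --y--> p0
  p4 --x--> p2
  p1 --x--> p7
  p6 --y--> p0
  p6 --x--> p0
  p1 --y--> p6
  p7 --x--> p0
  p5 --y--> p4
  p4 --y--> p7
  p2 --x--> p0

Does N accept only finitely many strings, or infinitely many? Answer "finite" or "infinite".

finite

The useful states (reachable from p3 and able to reach an accepting state) are {p1, p2, p3, p6, p7}.
Restricted to these states the transition graph has no cycle, so every accepting path has bounded length and L is finite.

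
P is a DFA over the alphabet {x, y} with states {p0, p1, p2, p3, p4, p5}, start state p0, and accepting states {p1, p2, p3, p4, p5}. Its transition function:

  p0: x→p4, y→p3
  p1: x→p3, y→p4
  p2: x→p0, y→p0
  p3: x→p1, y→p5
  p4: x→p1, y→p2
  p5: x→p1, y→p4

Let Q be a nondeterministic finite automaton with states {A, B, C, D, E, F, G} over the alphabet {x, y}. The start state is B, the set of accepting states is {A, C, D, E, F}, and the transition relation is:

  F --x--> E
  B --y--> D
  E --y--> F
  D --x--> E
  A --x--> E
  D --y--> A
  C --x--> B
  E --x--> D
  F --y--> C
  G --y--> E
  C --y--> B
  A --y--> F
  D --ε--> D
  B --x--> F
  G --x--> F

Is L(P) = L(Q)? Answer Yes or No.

Exploring the product automaton P × Q from the start pair (p0, B), following both machines on each input symbol, reaches 6 state pairs: (p0, B), (p4, F), (p3, D), (p1, E), (p2, C), (p5, A).
P accepts in {p1, p2, p3, p4, p5} and Q accepts in {A, C, D, E, F}. In every reachable pair the two components are either both accepting — (p4, F), (p3, D), (p1, E), (p2, C), (p5, A) — or both non-accepting, so no string is accepted by exactly one of the machines: L(P) \ L(Q) and L(Q) \ L(P) are both empty.
Hence every string is accepted by P iff it is accepted by Q, and the two languages coincide.

Yes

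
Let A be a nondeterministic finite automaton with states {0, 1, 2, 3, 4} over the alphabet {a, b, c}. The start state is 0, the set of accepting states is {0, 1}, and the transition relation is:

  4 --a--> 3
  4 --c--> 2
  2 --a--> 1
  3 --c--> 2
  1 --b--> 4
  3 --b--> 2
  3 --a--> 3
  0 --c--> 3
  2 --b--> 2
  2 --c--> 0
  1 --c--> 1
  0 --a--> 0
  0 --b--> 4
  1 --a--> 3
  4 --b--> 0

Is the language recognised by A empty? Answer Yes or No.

The empty string ε is accepted: the run 0 ends in the accepting state 0.
Since at least one string is accepted, L(A) is not empty.

No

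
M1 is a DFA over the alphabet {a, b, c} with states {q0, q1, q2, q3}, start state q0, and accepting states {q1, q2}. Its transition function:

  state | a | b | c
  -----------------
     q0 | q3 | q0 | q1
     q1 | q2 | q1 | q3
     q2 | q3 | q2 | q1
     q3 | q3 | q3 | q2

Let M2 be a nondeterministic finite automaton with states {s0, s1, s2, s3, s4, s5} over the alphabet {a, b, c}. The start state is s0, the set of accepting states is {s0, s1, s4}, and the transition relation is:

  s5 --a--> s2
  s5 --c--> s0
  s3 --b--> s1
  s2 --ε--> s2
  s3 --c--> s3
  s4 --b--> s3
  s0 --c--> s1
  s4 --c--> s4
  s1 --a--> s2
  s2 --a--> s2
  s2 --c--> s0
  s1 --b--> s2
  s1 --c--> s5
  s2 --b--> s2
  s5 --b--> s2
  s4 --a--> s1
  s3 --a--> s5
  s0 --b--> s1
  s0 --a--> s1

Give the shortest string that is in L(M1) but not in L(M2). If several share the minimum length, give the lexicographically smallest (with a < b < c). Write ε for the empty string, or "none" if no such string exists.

ac

The string ac is accepted by M1 but not by M2.
No shorter string lies in the difference, and ac is the lexicographically first length-2 string in L(M1) \ L(M2).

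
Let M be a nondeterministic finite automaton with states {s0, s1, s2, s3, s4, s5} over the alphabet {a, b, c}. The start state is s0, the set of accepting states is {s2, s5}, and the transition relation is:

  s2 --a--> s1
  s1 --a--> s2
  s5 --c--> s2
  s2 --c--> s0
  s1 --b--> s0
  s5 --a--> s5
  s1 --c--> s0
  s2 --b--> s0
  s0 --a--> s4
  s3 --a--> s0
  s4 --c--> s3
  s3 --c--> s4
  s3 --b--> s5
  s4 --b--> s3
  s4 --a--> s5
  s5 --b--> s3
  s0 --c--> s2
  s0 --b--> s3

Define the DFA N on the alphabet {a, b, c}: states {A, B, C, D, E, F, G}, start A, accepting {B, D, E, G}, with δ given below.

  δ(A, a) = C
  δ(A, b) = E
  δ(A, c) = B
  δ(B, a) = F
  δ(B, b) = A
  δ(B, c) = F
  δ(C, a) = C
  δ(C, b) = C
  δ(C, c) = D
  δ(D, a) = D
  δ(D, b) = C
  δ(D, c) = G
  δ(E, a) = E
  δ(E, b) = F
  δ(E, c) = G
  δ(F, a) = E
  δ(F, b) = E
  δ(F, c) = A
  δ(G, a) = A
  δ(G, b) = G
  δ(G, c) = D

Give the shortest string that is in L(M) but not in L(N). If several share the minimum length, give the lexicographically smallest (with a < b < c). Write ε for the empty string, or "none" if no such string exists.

aa

The string aa is accepted by M but not by N.
No shorter string lies in the difference, and aa is the lexicographically first length-2 string in L(M) \ L(N).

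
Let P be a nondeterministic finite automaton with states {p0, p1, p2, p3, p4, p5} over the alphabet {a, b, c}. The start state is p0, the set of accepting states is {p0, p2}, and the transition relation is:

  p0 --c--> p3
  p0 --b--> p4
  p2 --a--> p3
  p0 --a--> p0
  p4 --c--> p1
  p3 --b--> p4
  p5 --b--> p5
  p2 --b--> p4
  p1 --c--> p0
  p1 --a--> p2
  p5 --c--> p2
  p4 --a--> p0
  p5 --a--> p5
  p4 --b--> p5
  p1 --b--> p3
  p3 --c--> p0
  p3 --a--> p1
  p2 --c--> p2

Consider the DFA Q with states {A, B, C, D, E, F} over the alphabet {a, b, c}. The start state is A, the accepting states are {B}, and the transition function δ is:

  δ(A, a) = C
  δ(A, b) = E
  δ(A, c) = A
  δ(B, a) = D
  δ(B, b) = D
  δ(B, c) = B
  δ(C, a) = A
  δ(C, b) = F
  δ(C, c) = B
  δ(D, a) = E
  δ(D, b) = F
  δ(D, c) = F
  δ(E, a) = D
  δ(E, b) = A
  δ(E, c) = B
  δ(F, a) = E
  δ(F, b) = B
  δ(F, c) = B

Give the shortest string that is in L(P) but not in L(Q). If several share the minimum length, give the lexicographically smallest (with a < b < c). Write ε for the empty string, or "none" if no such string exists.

ε

The empty string ε is accepted by P but not by Q.
Since ε is the unique shortest string, it is the required witness.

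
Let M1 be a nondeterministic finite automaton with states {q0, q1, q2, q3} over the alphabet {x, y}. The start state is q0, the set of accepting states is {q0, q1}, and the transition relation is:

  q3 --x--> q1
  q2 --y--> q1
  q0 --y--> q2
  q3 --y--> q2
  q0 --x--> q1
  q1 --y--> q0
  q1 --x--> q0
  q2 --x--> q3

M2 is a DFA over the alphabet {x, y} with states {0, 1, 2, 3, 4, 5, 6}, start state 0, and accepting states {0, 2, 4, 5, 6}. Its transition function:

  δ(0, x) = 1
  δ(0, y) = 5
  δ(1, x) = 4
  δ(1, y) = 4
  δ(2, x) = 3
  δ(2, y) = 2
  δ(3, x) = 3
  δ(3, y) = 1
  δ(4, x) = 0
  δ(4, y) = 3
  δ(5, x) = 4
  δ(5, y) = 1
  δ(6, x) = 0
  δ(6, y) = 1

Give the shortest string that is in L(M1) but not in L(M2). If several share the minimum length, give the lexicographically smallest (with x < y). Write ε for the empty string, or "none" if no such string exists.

x

The string x is accepted by M1 but not by M2.
No shorter string lies in the difference, and x is the lexicographically first length-1 string in L(M1) \ L(M2).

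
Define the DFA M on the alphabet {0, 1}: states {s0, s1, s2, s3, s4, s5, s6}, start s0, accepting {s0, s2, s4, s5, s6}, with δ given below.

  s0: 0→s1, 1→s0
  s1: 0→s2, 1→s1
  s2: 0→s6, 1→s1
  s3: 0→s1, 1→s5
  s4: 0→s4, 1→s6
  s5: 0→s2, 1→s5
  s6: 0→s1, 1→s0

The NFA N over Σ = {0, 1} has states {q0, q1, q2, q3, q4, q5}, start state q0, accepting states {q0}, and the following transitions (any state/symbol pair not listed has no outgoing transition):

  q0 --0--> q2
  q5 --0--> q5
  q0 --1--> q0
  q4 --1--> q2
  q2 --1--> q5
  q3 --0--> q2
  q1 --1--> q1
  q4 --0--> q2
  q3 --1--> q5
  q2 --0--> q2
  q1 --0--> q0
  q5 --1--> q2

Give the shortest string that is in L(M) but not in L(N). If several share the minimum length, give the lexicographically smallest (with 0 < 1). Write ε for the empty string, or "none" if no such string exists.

00

The string 00 is accepted by M but not by N.
No shorter string lies in the difference, and 00 is the lexicographically first length-2 string in L(M) \ L(N).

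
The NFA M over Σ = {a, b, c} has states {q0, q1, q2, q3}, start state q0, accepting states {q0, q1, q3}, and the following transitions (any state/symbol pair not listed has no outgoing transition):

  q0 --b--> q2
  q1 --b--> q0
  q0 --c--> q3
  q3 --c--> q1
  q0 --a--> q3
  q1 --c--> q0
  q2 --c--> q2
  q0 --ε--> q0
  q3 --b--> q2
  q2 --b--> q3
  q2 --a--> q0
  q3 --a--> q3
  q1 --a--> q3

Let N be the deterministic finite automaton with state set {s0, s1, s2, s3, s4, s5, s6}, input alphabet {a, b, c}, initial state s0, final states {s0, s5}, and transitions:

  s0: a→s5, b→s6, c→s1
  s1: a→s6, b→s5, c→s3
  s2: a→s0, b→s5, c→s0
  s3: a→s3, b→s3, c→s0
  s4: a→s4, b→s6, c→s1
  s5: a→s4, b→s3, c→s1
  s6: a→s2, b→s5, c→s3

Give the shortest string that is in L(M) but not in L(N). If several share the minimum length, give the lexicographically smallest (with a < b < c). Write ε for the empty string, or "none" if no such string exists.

c

The string c is accepted by M but not by N.
No shorter string lies in the difference, and c is the lexicographically first length-1 string in L(M) \ L(N).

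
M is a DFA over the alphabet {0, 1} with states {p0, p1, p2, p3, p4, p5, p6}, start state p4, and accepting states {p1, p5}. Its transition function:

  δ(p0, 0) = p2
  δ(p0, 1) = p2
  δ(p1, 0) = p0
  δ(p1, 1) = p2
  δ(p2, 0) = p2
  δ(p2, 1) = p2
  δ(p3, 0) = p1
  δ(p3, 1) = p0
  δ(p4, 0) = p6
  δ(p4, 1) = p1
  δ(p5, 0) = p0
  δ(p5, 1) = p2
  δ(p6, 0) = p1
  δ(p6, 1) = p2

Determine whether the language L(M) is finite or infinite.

finite

The useful states (reachable from p4 and able to reach an accepting state) are {p1, p4, p6}.
Restricted to these states the transition graph has no cycle, so every accepting path has bounded length and L is finite.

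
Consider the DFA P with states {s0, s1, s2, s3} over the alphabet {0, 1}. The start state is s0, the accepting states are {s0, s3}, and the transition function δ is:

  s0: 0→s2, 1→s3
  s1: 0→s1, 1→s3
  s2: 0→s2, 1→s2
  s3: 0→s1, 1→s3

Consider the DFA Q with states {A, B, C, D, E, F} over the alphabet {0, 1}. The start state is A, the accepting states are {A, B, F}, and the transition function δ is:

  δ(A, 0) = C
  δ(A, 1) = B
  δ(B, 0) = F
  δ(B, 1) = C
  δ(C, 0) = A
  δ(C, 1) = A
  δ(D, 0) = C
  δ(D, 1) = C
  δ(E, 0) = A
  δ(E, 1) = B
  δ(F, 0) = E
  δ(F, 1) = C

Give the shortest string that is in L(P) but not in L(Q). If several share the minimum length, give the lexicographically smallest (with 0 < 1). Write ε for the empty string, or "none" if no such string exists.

The string 11 is accepted by P but not by Q.
No shorter string lies in the difference, and 11 is the lexicographically first length-2 string in L(P) \ L(Q).

11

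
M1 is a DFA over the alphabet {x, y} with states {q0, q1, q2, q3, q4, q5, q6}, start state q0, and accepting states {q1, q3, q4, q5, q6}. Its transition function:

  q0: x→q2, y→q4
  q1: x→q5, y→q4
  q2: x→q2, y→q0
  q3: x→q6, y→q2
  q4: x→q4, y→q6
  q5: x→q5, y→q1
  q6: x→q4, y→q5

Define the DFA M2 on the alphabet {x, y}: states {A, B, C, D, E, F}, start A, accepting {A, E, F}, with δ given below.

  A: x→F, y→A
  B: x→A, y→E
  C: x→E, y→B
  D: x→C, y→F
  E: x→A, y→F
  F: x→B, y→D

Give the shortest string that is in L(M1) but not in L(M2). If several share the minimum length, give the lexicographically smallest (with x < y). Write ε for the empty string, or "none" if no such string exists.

The string yxx is accepted by M1 but not by M2.
No shorter string lies in the difference, and yxx is the lexicographically first length-3 string in L(M1) \ L(M2).

yxx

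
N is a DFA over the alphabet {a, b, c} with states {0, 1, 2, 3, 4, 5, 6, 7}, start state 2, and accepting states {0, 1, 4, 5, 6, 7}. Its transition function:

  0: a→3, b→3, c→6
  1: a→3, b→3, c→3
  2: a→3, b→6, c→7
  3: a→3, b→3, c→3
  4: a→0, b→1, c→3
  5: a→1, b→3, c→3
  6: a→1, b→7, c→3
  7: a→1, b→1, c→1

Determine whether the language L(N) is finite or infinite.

finite

The useful states (reachable from 2 and able to reach an accepting state) are {1, 2, 6, 7}.
Restricted to these states the transition graph has no cycle, so every accepting path has bounded length and L is finite.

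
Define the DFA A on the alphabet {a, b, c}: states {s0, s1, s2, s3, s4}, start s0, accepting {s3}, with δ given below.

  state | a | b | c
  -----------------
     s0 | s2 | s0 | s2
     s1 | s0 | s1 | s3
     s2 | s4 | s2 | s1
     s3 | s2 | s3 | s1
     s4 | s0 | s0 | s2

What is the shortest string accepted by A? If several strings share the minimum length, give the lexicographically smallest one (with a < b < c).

acc

A breadth-first search from s0 reaches an accepting state first via the path s0 → s2 → s1 → s3 on input acc.
No string of length < 3 is accepted (BFS exhausts all shorter strings without reaching an accepting state), and acc is the lexicographically least accepting string of length 3.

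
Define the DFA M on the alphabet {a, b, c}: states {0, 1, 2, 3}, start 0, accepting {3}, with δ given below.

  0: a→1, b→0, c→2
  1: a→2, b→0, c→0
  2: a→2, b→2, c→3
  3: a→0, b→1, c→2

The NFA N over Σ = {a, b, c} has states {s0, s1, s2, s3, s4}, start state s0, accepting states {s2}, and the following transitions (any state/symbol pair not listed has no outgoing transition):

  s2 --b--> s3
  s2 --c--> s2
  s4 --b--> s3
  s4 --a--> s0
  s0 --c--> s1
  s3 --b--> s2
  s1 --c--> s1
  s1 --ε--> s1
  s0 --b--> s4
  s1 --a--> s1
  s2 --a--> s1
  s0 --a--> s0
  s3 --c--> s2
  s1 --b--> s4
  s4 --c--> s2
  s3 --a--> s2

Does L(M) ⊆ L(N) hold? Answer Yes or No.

No

The string cc is in L(M) but not in L(N).
So L(M) ⊄ L(N).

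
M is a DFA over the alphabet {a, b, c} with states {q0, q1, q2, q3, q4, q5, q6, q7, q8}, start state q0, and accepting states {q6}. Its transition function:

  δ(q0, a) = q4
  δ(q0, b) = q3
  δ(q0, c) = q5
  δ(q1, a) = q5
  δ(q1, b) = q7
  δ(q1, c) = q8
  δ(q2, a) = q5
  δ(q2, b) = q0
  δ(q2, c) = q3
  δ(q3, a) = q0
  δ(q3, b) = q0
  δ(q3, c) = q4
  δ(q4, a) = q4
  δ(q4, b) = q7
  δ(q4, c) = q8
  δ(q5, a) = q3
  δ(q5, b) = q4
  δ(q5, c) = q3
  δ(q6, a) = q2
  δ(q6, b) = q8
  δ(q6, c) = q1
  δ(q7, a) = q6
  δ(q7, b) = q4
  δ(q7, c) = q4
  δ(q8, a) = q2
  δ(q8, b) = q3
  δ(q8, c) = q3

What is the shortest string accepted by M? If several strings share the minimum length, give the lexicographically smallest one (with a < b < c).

aba

A breadth-first search from q0 reaches an accepting state first via the path q0 → q4 → q7 → q6 on input aba.
No string of length < 3 is accepted (BFS exhausts all shorter strings without reaching an accepting state), and aba is the lexicographically least accepting string of length 3.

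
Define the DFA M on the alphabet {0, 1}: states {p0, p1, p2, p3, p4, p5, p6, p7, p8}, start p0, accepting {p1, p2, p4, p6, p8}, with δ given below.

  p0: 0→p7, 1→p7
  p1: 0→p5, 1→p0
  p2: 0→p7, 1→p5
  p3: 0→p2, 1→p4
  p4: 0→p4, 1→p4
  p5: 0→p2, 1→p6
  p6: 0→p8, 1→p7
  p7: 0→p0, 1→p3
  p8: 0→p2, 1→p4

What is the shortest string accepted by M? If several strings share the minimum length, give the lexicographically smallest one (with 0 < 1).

A breadth-first search from p0 reaches an accepting state first via the path p0 → p7 → p3 → p2 on input 010.
No string of length < 3 is accepted (BFS exhausts all shorter strings without reaching an accepting state), and 010 is the lexicographically least accepting string of length 3.

010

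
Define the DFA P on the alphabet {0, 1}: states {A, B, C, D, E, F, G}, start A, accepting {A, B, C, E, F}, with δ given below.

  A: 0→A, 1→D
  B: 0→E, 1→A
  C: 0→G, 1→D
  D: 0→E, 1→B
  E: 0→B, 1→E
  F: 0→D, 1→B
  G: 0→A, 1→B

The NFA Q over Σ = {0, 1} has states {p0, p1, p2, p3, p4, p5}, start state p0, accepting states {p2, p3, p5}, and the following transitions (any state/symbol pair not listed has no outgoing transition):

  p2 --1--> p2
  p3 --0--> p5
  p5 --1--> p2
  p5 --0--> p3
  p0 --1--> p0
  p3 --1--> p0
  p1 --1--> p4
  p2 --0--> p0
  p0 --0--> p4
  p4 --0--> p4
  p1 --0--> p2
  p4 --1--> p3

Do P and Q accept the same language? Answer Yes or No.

The empty string ε is accepted by P but rejected by Q.
So L(P) ≠ L(Q).

No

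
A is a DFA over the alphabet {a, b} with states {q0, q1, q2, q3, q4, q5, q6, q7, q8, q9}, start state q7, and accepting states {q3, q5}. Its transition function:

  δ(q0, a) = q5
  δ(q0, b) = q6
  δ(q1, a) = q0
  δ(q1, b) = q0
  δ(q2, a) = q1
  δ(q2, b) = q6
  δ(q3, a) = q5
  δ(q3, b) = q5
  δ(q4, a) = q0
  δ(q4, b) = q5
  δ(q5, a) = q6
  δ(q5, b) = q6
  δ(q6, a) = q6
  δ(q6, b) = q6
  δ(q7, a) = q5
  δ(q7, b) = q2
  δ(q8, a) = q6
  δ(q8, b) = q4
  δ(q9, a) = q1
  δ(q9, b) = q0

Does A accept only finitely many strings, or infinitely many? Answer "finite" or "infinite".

finite

The useful states (reachable from q7 and able to reach an accepting state) are {q0, q1, q2, q5, q7}.
Restricted to these states the transition graph has no cycle, so every accepting path has bounded length and L is finite.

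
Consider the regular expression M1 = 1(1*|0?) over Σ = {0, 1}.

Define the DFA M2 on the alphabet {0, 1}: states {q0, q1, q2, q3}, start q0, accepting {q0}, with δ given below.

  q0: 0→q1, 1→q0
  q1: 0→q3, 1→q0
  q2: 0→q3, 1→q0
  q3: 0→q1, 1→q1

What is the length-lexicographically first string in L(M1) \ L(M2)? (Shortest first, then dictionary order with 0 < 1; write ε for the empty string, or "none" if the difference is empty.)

The string 10 is accepted by M1 but not by M2.
No shorter string lies in the difference, and 10 is the lexicographically first length-2 string in L(M1) \ L(M2).

10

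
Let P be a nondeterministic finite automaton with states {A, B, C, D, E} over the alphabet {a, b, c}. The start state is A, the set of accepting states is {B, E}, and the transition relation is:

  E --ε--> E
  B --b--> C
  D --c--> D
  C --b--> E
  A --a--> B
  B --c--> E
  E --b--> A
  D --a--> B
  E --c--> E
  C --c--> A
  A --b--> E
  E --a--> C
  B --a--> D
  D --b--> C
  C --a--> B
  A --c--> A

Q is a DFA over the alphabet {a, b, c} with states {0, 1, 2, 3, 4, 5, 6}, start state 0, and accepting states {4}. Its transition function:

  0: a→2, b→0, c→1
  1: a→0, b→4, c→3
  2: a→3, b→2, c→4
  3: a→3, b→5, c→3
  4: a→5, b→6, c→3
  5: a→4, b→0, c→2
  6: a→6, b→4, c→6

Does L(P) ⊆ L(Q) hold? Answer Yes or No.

The string a is in L(P) but not in L(Q).
So L(P) ⊄ L(Q).

No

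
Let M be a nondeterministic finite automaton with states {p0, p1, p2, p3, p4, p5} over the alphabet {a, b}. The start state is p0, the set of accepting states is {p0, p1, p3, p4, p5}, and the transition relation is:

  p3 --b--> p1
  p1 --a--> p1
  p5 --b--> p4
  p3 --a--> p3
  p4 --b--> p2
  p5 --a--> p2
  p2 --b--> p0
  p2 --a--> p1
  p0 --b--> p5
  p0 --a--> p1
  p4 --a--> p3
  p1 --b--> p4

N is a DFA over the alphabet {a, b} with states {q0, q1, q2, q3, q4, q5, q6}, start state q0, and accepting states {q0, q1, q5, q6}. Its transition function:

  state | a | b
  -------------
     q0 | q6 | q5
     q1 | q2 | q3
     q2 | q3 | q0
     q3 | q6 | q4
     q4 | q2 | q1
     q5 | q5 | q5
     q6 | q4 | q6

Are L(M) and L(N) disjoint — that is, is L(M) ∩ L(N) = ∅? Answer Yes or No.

No

The empty string ε is accepted by both M and N.
Hence L(M) ∩ L(N) ≠ ∅.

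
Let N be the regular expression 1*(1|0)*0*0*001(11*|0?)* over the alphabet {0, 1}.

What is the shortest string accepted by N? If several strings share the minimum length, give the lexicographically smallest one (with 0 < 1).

001

By inspection of the expression, no string of length less than 3 matches, and 001 is the lexicographically first match of length 3.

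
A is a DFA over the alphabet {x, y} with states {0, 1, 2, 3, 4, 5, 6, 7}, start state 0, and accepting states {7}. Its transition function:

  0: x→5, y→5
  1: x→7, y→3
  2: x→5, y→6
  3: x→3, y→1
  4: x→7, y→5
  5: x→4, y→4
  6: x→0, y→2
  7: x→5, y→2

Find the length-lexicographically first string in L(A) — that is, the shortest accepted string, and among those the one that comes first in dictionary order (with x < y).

A breadth-first search from 0 reaches an accepting state first via the path 0 → 5 → 4 → 7 on input xxx.
No string of length < 3 is accepted (BFS exhausts all shorter strings without reaching an accepting state), and xxx is the lexicographically least accepting string of length 3.

xxx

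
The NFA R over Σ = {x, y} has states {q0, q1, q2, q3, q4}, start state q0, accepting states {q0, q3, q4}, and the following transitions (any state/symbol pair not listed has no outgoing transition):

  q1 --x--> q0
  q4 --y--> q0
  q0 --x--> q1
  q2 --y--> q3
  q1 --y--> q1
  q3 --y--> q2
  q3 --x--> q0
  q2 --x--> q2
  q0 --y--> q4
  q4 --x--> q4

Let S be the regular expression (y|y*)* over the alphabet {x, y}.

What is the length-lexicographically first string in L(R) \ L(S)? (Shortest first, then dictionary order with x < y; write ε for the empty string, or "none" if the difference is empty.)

xx

The string xx is accepted by R but not by S.
No shorter string lies in the difference, and xx is the lexicographically first length-2 string in L(R) \ L(S).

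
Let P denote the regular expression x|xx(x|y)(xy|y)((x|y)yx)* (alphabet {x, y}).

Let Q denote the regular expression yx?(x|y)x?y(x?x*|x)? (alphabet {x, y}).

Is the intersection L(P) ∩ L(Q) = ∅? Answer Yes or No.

Converting the expression P to a DFA (subset construction, then merging equivalent states) gives the minimal DFA with states {p0, p1, p2, p3, p4, p5, p6, p7, p8}, start state p0, accepting states {p1, p6} and transitions p0: x→p1, y→p2; p1: x→p3, y→p2; p2: x→p2, y→p2; p3: x→p4, y→p4; p4: x→p5, y→p6; p5: x→p2, y→p6; p6: x→p7, y→p7; p7: x→p2, y→p8; p8: x→p6, y→p2.
Converting the expression Q to a DFA (subset construction, then merging equivalent states) gives the minimal DFA with states {q0, q1, q2, q3, q4, q5, q6, q7, q8}, start state q0, accepting states {q5, q7, q8} and transitions q0: x→q1, y→q2; q1: x→q1, y→q1; q2: x→q3, y→q4; q3: x→q4, y→q5; q4: x→q6, y→q7; q5: x→q8, y→q7; q6: x→q1, y→q7; q7: x→q7, y→q1; q8: x→q7, y→q7.
Exploring the product automaton P × Q from the start pair (p0, q0), following both machines on each input symbol, reaches 16 state pairs: (p0, q0), (p1, q1), (p2, q2), (p3, q1), (p2, q1), (p2, q3), (p2, q4), (p4, q1), (p2, q5), (p2, q6), (p2, q7), (p5, q1), (p6, q1), (p2, q8), (p7, q1), (p8, q1).
P accepts in {p1, p6} and Q accepts in {q5, q7, q8}; no reachable pair has both components accepting, so no string drives both machines to acceptance simultaneously and L(P) ∩ L(Q) = ∅.
So no string is accepted by both, and the intersection is empty.

Yes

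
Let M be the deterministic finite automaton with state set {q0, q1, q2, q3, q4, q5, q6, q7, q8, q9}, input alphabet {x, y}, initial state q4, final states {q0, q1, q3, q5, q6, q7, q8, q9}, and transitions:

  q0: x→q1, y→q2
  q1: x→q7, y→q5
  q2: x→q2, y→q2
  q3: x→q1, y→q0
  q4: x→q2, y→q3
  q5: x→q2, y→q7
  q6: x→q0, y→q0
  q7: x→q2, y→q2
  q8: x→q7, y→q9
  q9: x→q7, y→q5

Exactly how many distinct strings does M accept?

10

The useful subgraph on states {q0, q1, q3, q4, q5, q7} is acyclic, so L(M) is finite; the longest accepting path visits 6 useful states, giving maximum string length 5.
Counting accepting paths from q4 by length: 1 of length 1, 2 of length 2, 3 of length 3, 3 of length 4, 1 of length 5. Total 10.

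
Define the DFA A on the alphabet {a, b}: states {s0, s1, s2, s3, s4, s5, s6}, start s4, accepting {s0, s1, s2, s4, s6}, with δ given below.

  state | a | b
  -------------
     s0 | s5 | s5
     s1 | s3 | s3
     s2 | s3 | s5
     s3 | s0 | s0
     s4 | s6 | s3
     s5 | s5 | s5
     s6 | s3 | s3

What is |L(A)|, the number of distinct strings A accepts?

8

The useful subgraph on states {s0, s3, s4, s6} is acyclic, so L(A) is finite; the longest accepting path visits 4 useful states, giving maximum string length 3.
Counting accepting paths from s4 by length: 1 of length 0, 1 of length 1, 2 of length 2, 4 of length 3. Total 8.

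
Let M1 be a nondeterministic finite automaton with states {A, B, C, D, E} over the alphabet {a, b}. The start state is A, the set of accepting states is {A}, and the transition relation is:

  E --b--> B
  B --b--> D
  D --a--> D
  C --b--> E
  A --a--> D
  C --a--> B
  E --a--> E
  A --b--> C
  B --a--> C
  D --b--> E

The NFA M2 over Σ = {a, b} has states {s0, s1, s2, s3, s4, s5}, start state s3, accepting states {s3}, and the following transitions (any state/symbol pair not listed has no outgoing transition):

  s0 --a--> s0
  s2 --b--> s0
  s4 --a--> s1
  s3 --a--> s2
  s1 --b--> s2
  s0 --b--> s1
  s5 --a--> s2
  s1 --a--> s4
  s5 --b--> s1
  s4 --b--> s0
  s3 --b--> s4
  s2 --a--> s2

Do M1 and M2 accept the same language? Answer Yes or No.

Yes

Exploring the product automaton M1 × M2 from the start pair (A, s3), following both machines on each input symbol, reaches 5 state pairs: (A, s3), (D, s2), (C, s4), (E, s0), (B, s1).
M1 accepts in {A} and M2 accepts in {s3}. In every reachable pair the two components are either both accepting — (A, s3) — or both non-accepting, so no string is accepted by exactly one of the machines: L(M1) \ L(M2) and L(M2) \ L(M1) are both empty.
Hence every string is accepted by M1 iff it is accepted by M2, and the two languages coincide.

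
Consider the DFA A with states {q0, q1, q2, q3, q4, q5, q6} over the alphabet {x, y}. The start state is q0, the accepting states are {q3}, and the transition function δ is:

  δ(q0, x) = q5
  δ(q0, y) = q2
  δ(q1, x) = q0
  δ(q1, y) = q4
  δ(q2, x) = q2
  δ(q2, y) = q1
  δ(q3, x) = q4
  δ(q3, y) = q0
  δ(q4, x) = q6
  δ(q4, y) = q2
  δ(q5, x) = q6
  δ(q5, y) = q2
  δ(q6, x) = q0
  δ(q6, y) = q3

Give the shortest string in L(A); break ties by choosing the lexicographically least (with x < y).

xxy

A breadth-first search from q0 reaches an accepting state first via the path q0 → q5 → q6 → q3 on input xxy.
No string of length < 3 is accepted (BFS exhausts all shorter strings without reaching an accepting state), and xxy is the lexicographically least accepting string of length 3.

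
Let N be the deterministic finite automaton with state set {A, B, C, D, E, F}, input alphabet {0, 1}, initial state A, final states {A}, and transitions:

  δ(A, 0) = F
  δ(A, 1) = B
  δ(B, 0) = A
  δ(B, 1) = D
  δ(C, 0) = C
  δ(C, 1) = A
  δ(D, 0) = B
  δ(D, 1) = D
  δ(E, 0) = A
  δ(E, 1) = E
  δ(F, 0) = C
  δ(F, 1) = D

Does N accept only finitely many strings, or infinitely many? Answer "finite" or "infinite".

State A is reachable from the start and can reach an accepting state, and it lies on the cycle A → B → A.
Traversing that cycle any number of times yields accepted strings of unbounded length, so the language is infinite.

infinite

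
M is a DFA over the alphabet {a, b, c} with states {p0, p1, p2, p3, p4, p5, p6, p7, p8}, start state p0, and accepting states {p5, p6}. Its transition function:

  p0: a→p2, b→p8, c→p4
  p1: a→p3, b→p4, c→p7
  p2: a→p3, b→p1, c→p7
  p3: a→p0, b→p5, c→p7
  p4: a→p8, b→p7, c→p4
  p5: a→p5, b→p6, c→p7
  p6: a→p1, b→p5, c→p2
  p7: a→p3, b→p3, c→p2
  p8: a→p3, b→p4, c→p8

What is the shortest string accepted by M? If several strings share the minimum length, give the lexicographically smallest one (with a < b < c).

A breadth-first search from p0 reaches an accepting state first via the path p0 → p2 → p3 → p5 on input aab.
No string of length < 3 is accepted (BFS exhausts all shorter strings without reaching an accepting state), and aab is the lexicographically least accepting string of length 3.

aab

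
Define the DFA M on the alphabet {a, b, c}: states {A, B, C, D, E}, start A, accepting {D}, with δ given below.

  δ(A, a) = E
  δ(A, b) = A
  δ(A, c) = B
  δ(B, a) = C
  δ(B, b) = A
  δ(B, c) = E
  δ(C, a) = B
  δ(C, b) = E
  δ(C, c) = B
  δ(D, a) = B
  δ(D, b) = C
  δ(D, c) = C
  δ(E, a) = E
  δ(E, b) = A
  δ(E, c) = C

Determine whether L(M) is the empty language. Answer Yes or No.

The states reachable from the start state are {A, B, C, E}.
None of the accepting states {D} is reachable, so no string is accepted and L(M) = ∅.

Yes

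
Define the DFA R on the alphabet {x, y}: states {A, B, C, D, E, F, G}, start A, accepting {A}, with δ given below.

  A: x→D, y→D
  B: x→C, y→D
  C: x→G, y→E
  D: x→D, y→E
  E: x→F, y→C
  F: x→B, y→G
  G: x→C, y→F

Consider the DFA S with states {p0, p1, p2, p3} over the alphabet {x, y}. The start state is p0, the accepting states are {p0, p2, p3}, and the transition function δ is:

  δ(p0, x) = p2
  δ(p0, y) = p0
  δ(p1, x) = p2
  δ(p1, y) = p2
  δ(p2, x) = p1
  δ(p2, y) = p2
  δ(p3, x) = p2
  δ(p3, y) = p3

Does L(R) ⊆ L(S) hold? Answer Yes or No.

Exploring the product automaton R × S from the start pair (A, p0), following both machines on each input symbol, reaches 15 state pairs: (A, p0), (D, p2), (D, p0), (D, p1), (E, p2), (E, p0), (F, p1), (C, p2), (F, p2), (C, p0), (B, p2), (G, p2), (G, p1), (B, p1), (C, p1).
R accepts in {A} and S accepts in {p0, p2, p3}. The reachable pairs whose R-component is accepting are (A, p0); in each of them the S-component is accepting too, so the product for L(R) \ L(S) (R-component accepting, S-component rejecting) has no reachable accepting pair and the difference is empty.
Hence every string in L(R) is also in L(S).

Yes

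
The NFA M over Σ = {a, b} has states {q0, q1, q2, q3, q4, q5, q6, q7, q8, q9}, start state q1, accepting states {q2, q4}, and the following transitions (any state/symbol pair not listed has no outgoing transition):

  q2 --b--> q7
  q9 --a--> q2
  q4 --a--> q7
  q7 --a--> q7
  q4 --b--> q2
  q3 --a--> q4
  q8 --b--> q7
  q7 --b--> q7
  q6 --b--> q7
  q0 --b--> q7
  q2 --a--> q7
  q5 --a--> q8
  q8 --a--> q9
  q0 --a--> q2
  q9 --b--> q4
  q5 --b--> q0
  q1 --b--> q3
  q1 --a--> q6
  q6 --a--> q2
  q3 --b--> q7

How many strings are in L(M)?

3

The useful subgraph on states {q1, q2, q3, q4, q6} is acyclic, so L(M) is finite; the longest accepting path visits 4 useful states, giving maximum string length 3.
Counting accepting paths from q1 by length: 2 of length 2, 1 of length 3. Total 3.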